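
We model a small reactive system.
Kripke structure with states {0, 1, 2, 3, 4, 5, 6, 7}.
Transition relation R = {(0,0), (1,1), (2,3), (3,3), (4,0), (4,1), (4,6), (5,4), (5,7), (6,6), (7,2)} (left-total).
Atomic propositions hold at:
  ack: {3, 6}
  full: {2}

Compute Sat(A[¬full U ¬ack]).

{0, 1, 2, 4, 5, 7}

Sat(¬full) = {0, 1, 3, 4, 5, 6, 7}
Sat(¬ack) = {0, 1, 2, 4, 5, 7}
A[¬full U ¬ack]: least fixpoint, start Z0 = Sat(¬ack) = {0, 1, 2, 4, 5, 7}, add states in Sat(¬full) with every successor in Z. Already a fixed point.
Sat(A[¬full U ¬ack]) = {0, 1, 2, 4, 5, 7}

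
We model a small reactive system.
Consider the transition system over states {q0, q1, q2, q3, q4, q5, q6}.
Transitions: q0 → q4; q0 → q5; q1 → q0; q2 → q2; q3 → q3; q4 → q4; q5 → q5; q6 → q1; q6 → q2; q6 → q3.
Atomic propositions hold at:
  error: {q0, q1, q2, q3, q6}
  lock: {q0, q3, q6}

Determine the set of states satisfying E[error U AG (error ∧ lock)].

Sat(error ∧ lock) = {q0, q3, q6}
AG (error ∧ lock): greatest fixpoint, start Z0 = {q0, q3, q6}, keep only states in Sat with every successor in Z. Z1 = {q3}; fixed.
Sat(AG (error ∧ lock)) = {q3}
E[error U AG (error ∧ lock)]: least fixpoint, start Z0 = Sat(AG (error ∧ lock)) = {q3}, add states in Sat(error) with some successor in Z. Z1 = {q3, q6}; fixed.
Sat(E[error U AG (error ∧ lock)]) = {q3, q6}

{q3, q6}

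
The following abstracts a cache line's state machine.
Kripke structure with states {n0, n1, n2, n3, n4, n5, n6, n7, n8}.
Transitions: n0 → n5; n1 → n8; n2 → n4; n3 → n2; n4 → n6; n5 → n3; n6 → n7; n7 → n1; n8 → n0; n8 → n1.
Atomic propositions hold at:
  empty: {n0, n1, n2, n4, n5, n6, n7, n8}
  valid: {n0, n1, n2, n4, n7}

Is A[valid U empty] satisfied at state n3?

A[valid U empty]: least fixpoint, start Z0 = Sat(empty) = {n0, n1, n2, n4, n5, n6, n7, n8}, add states in Sat(valid) with every successor in Z. Already a fixed point.
Sat(A[valid U empty]) = {n0, n1, n2, n4, n5, n6, n7, n8}
n3 ∉ Sat(A[valid U empty]) = {n0, n1, n2, n4, n5, n6, n7, n8}, so the formula does not hold at n3.

No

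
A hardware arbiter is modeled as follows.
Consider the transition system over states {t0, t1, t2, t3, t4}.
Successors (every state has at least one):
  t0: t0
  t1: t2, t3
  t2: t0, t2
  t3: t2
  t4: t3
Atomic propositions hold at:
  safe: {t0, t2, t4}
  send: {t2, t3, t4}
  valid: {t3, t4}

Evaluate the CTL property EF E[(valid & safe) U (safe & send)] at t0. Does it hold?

Sat(valid & safe) = {t4}
Sat(safe & send) = {t2, t4}
E[(valid & safe) U (safe & send)]: least fixpoint, start Z0 = Sat((safe & send)) = {t2, t4}, add states in Sat(valid & safe) with some successor in Z. Already a fixed point.
Sat(E[(valid & safe) U (safe & send)]) = {t2, t4}
EF E[(valid & safe) U (safe & send)]: least fixpoint, start Z0 = {t2, t4}, add states with some successor in Z. Z1 = {t1, t2, t3, t4}; fixed.
Sat(EF E[(valid & safe) U (safe & send)]) = {t1, t2, t3, t4}
t0 ∉ Sat(EF E[(valid & safe) U (safe & send)]) = {t1, t2, t3, t4}, so the formula does not hold at t0.

No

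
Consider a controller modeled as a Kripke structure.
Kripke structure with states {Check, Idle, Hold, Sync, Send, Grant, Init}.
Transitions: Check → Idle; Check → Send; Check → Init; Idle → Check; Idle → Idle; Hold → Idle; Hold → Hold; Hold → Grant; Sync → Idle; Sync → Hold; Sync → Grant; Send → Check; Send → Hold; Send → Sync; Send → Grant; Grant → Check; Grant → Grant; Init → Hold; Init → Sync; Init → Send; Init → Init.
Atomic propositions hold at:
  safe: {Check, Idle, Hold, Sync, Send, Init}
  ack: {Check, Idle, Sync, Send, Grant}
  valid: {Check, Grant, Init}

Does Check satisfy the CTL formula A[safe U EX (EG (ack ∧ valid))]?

Sat(ack ∧ valid) = {Check, Grant}
EG (ack ∧ valid): greatest fixpoint, start Z0 = {Check, Grant}, keep only states in Sat with some successor in Z. Z1 = {Grant}; fixed.
Sat(EG (ack ∧ valid)) = {Grant}
Sat(EX (EG (ack ∧ valid))) = {s : some successor in {Grant}} = {Hold, Sync, Send, Grant}
A[safe U EX (EG (ack ∧ valid))]: least fixpoint, start Z0 = Sat(EX (EG (ack ∧ valid))) = {Hold, Sync, Send, Grant}, add states in Sat(safe) with every successor in Z. Already a fixed point.
Sat(A[safe U EX (EG (ack ∧ valid))]) = {Hold, Sync, Send, Grant}
Check ∉ Sat(A[safe U EX (EG (ack ∧ valid))]) = {Hold, Sync, Send, Grant}, so the formula does not hold at Check.

No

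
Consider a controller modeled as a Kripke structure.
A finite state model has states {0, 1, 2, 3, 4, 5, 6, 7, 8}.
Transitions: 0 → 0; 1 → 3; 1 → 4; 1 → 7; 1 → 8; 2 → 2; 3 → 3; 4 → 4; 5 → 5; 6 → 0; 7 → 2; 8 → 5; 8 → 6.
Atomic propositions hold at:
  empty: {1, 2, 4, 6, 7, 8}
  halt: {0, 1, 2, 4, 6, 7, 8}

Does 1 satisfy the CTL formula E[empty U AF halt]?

Yes

AF halt: least fixpoint, start Z0 = {0, 1, 2, 4, 6, 7, 8}, add states with every successor in Z. Already a fixed point.
Sat(AF halt) = {0, 1, 2, 4, 6, 7, 8}
E[empty U AF halt]: least fixpoint, start Z0 = Sat(AF halt) = {0, 1, 2, 4, 6, 7, 8}, add states in Sat(empty) with some successor in Z. Already a fixed point.
Sat(E[empty U AF halt]) = {0, 1, 2, 4, 6, 7, 8}
1 ∈ Sat(E[empty U AF halt]) = {0, 1, 2, 4, 6, 7, 8}, so the formula holds at 1.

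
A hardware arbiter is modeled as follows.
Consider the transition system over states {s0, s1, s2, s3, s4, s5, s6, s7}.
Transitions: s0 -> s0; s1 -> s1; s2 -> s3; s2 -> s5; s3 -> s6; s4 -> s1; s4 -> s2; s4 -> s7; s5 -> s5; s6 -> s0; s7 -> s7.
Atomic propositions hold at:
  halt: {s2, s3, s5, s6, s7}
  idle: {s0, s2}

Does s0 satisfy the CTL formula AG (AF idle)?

AF idle: least fixpoint, start Z0 = {s0, s2}, add states with every successor in Z. Z1 = {s0, s2, s6}; Z2 = {s0, s2, s3, s6}; fixed.
Sat(AF idle) = {s0, s2, s3, s6}
AG (AF idle): greatest fixpoint, start Z0 = {s0, s2, s3, s6}, keep only states in Sat with every successor in Z. Z1 = {s0, s3, s6}; fixed.
Sat(AG (AF idle)) = {s0, s3, s6}
s0 ∈ Sat(AG (AF idle)) = {s0, s3, s6}, so the formula holds at s0.

Yes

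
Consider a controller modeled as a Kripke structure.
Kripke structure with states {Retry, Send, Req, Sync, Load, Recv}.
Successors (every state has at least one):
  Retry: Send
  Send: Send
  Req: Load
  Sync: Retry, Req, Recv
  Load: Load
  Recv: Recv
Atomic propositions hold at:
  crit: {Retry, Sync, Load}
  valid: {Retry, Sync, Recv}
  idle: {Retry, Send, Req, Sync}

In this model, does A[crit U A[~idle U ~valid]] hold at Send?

Sat(~idle) = {Load, Recv}
Sat(~valid) = {Send, Req, Load}
A[~idle U ~valid]: least fixpoint, start Z0 = Sat(~valid) = {Send, Req, Load}, add states in Sat(~idle) with every successor in Z. Already a fixed point.
Sat(A[~idle U ~valid]) = {Send, Req, Load}
A[crit U A[~idle U ~valid]]: least fixpoint, start Z0 = Sat(A[~idle U ~valid]) = {Send, Req, Load}, add states in Sat(crit) with every successor in Z. Z1 = {Retry, Send, Req, Load}; fixed.
Sat(A[crit U A[~idle U ~valid]]) = {Retry, Send, Req, Load}
Send ∈ Sat(A[crit U A[~idle U ~valid]]) = {Retry, Send, Req, Load}, so the formula holds at Send.

Yes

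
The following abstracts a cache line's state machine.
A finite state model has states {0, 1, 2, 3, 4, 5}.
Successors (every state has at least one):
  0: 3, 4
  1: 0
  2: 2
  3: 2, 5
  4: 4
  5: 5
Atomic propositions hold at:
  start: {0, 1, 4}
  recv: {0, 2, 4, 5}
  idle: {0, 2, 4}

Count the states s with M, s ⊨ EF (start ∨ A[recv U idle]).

5

A[recv U idle]: least fixpoint, start Z0 = Sat(idle) = {0, 2, 4}, add states in Sat(recv) with every successor in Z. Already a fixed point.
Sat(A[recv U idle]) = {0, 2, 4}
Sat(start ∨ A[recv U idle]) = {0, 1, 2, 4}
EF (start ∨ A[recv U idle]): least fixpoint, start Z0 = {0, 1, 2, 4}, add states with some successor in Z. Z1 = {0, 1, 2, 3, 4}; fixed.
Sat(EF (start ∨ A[recv U idle])) = {0, 1, 2, 3, 4}
|Sat(EF (start ∨ A[recv U idle]))| = |{0, 1, 2, 3, 4}| = 5.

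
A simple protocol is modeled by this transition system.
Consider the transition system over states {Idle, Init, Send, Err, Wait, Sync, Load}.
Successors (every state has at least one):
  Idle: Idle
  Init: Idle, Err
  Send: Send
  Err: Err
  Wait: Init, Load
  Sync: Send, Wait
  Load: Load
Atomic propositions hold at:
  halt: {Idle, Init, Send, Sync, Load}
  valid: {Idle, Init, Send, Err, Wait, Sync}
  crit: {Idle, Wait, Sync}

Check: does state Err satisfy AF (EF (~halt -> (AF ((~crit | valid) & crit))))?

Sat(~halt) = {Err, Wait}
Sat(~crit) = {Init, Send, Err, Load}
Sat(~crit | valid) = {Idle, Init, Send, Err, Wait, Sync, Load}
Sat((~crit | valid) & crit) = {Idle, Wait, Sync}
AF ((~crit | valid) & crit): least fixpoint, start Z0 = {Idle, Wait, Sync}, add states with every successor in Z. Already a fixed point.
Sat(AF ((~crit | valid) & crit)) = {Idle, Wait, Sync}
Sat(~halt -> (AF ((~crit | valid) & crit))) = {Idle, Init, Send, Wait, Sync, Load}
EF (~halt -> (AF ((~crit | valid) & crit))): least fixpoint, start Z0 = {Idle, Init, Send, Wait, Sync, Load}, add states with some successor in Z. Already a fixed point.
Sat(EF (~halt -> (AF ((~crit | valid) & crit)))) = {Idle, Init, Send, Wait, Sync, Load}
AF (EF (~halt -> (AF ((~crit | valid) & crit)))): least fixpoint, start Z0 = {Idle, Init, Send, Wait, Sync, Load}, add states with every successor in Z. Already a fixed point.
Sat(AF (EF (~halt -> (AF ((~crit | valid) & crit))))) = {Idle, Init, Send, Wait, Sync, Load}
Err ∉ Sat(AF (EF (~halt -> (AF ((~crit | valid) & crit))))) = {Idle, Init, Send, Wait, Sync, Load}, so the formula does not hold at Err.

No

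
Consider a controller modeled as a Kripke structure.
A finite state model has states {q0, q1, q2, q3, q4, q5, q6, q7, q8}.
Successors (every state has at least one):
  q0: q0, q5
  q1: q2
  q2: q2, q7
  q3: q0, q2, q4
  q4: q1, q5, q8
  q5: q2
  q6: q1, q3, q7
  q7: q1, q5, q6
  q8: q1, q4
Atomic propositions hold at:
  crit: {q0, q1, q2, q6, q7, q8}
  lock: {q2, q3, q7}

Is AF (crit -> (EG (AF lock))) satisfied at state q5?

Yes

AF lock: least fixpoint, start Z0 = {q2, q3, q7}, add states with every successor in Z. Z1 = {q1, q2, q3, q5, q7}; Z2 = {q1, q2, q3, q5, q6, q7}; fixed.
Sat(AF lock) = {q1, q2, q3, q5, q6, q7}
EG (AF lock): greatest fixpoint, start Z0 = {q1, q2, q3, q5, q6, q7}, keep only states in Sat with some successor in Z. Already a fixed point.
Sat(EG (AF lock)) = {q1, q2, q3, q5, q6, q7}
Sat(crit -> (EG (AF lock))) = {q1, q2, q3, q4, q5, q6, q7}
AF (crit -> (EG (AF lock))): least fixpoint, start Z0 = {q1, q2, q3, q4, q5, q6, q7}, add states with every successor in Z. Z1 = {q1, q2, q3, q4, q5, q6, q7, q8}; fixed.
Sat(AF (crit -> (EG (AF lock)))) = {q1, q2, q3, q4, q5, q6, q7, q8}
q5 ∈ Sat(AF (crit -> (EG (AF lock)))) = {q1, q2, q3, q4, q5, q6, q7, q8}, so the formula holds at q5.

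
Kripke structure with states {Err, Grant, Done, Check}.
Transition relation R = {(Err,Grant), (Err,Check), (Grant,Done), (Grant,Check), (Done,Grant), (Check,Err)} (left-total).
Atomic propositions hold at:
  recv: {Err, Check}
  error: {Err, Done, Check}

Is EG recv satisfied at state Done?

EG recv: greatest fixpoint, start Z0 = {Err, Check}, keep only states in Sat with some successor in Z. Already a fixed point.
Sat(EG recv) = {Err, Check}
Done ∉ Sat(EG recv) = {Err, Check}, so the formula does not hold at Done.

No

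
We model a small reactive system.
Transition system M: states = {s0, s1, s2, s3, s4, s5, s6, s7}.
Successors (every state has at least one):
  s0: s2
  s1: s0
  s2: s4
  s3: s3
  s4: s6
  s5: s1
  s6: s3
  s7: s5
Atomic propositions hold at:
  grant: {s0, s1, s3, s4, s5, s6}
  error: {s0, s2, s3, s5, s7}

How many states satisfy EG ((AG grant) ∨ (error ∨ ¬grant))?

5

AG grant: greatest fixpoint, start Z0 = {s0, s1, s3, s4, s5, s6}, keep only states in Sat with every successor in Z. Z1 = {s1, s3, s4, s5, s6}; Z2 = {s3, s4, s5, s6}; Z3 = {s3, s4, s6}; fixed.
Sat(AG grant) = {s3, s4, s6}
Sat(¬grant) = {s2, s7}
Sat(error ∨ ¬grant) = {s0, s2, s3, s5, s7}
Sat((AG grant) ∨ (error ∨ ¬grant)) = {s0, s2, s3, s4, s5, s6, s7}
EG ((AG grant) ∨ (error ∨ ¬grant)): greatest fixpoint, start Z0 = {s0, s2, s3, s4, s5, s6, s7}, keep only states in Sat with some successor in Z. Z1 = {s0, s2, s3, s4, s6, s7}; Z2 = {s0, s2, s3, s4, s6}; fixed.
Sat(EG ((AG grant) ∨ (error ∨ ¬grant))) = {s0, s2, s3, s4, s6}
|Sat(EG ((AG grant) ∨ (error ∨ ¬grant)))| = |{s0, s2, s3, s4, s6}| = 5.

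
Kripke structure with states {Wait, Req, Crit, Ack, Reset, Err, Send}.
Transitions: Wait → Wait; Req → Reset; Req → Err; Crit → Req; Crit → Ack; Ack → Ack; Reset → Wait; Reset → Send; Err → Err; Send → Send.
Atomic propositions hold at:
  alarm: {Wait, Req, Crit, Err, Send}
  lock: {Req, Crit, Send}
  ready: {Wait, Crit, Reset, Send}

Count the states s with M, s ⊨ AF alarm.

6

AF alarm: least fixpoint, start Z0 = {Wait, Req, Crit, Err, Send}, add states with every successor in Z. Z1 = {Wait, Req, Crit, Reset, Err, Send}; fixed.
Sat(AF alarm) = {Wait, Req, Crit, Reset, Err, Send}
|Sat(AF alarm)| = |{Wait, Req, Crit, Reset, Err, Send}| = 6.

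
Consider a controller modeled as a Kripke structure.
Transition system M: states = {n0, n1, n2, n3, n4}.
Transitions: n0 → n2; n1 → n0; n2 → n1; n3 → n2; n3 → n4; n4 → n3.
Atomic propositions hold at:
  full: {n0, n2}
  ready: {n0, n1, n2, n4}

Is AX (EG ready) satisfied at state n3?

EG ready: greatest fixpoint, start Z0 = {n0, n1, n2, n4}, keep only states in Sat with some successor in Z. Z1 = {n0, n1, n2}; fixed.
Sat(EG ready) = {n0, n1, n2}
Sat(AX (EG ready)) = {s : every successor in {n0, n1, n2}} = {n0, n1, n2}
n3 ∉ Sat(AX (EG ready)) = {n0, n1, n2}, so the formula does not hold at n3.

No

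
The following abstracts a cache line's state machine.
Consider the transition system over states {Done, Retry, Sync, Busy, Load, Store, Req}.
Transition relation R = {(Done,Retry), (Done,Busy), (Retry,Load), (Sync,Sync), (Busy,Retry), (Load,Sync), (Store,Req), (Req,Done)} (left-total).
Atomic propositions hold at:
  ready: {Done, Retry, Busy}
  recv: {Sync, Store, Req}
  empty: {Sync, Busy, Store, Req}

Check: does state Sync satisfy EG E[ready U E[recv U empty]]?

E[recv U empty]: least fixpoint, start Z0 = Sat(empty) = {Sync, Busy, Store, Req}, add states in Sat(recv) with some successor in Z. Already a fixed point.
Sat(E[recv U empty]) = {Sync, Busy, Store, Req}
E[ready U E[recv U empty]]: least fixpoint, start Z0 = Sat(E[recv U empty]) = {Sync, Busy, Store, Req}, add states in Sat(ready) with some successor in Z. Z1 = {Done, Sync, Busy, Store, Req}; fixed.
Sat(E[ready U E[recv U empty]]) = {Done, Sync, Busy, Store, Req}
EG E[ready U E[recv U empty]]: greatest fixpoint, start Z0 = {Done, Sync, Busy, Store, Req}, keep only states in Sat with some successor in Z. Z1 = {Done, Sync, Store, Req}; Z2 = {Sync, Store, Req}; Z3 = {Sync, Store}; Z4 = {Sync}; fixed.
Sat(EG E[ready U E[recv U empty]]) = {Sync}
Sync ∈ Sat(EG E[ready U E[recv U empty]]) = {Sync}, so the formula holds at Sync.

Yes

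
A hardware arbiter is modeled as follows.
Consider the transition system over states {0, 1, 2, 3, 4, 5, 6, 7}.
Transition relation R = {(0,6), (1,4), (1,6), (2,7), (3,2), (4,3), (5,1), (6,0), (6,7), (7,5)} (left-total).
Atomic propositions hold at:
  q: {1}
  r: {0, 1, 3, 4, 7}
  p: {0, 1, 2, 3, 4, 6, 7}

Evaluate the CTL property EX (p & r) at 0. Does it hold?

Sat(p & r) = {0, 1, 3, 4, 7}
Sat(EX (p & r)) = {s : some successor in {0, 1, 3, 4, 7}} = {1, 2, 4, 5, 6}
0 ∉ Sat(EX (p & r)) = {1, 2, 4, 5, 6}, so the formula does not hold at 0.

No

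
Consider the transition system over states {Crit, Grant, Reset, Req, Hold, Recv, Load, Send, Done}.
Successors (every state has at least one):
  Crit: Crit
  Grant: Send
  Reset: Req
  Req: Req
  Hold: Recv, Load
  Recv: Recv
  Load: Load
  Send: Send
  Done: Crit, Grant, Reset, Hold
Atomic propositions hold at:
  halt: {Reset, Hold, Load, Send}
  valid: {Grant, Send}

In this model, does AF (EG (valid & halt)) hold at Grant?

Sat(valid & halt) = {Send}
EG (valid & halt): greatest fixpoint, start Z0 = {Send}, keep only states in Sat with some successor in Z. Already a fixed point.
Sat(EG (valid & halt)) = {Send}
AF (EG (valid & halt)): least fixpoint, start Z0 = {Send}, add states with every successor in Z. Z1 = {Grant, Send}; fixed.
Sat(AF (EG (valid & halt))) = {Grant, Send}
Grant ∈ Sat(AF (EG (valid & halt))) = {Grant, Send}, so the formula holds at Grant.

Yes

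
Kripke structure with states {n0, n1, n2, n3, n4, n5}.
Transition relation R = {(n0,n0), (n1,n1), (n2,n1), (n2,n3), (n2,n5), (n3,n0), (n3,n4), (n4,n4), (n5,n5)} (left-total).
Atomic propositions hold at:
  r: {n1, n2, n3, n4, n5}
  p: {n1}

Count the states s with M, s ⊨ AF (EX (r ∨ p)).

5

Sat(r ∨ p) = {n1, n2, n3, n4, n5}
Sat(EX (r ∨ p)) = {s : some successor in {n1, n2, n3, n4, n5}} = {n1, n2, n3, n4, n5}
AF (EX (r ∨ p)): least fixpoint, start Z0 = {n1, n2, n3, n4, n5}, add states with every successor in Z. Already a fixed point.
Sat(AF (EX (r ∨ p))) = {n1, n2, n3, n4, n5}
|Sat(AF (EX (r ∨ p)))| = |{n1, n2, n3, n4, n5}| = 5.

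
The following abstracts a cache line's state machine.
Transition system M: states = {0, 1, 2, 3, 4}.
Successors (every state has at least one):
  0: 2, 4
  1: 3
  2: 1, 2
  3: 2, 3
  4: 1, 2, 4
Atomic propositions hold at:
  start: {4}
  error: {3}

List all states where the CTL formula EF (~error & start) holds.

Sat(~error) = {0, 1, 2, 4}
Sat(~error & start) = {4}
EF (~error & start): least fixpoint, start Z0 = {4}, add states with some successor in Z. Z1 = {0, 4}; fixed.
Sat(EF (~error & start)) = {0, 4}

{0, 4}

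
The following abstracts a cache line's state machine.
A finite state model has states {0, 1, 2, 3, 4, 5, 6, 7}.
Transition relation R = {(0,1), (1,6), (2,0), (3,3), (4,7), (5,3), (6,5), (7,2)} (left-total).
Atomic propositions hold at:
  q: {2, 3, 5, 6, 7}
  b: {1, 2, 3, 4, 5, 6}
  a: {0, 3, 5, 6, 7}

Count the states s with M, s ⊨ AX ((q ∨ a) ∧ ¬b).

Sat(q ∨ a) = {0, 2, 3, 5, 6, 7}
Sat(¬b) = {0, 7}
Sat((q ∨ a) ∧ ¬b) = {0, 7}
Sat(AX ((q ∨ a) ∧ ¬b)) = {s : every successor in {0, 7}} = {2, 4}
|Sat(AX ((q ∨ a) ∧ ¬b))| = |{2, 4}| = 2.

2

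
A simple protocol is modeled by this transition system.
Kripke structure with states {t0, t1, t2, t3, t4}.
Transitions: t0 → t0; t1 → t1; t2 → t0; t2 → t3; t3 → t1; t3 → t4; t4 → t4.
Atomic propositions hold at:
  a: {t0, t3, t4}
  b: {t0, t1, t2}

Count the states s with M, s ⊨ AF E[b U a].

E[b U a]: least fixpoint, start Z0 = Sat(a) = {t0, t3, t4}, add states in Sat(b) with some successor in Z. Z1 = {t0, t2, t3, t4}; fixed.
Sat(E[b U a]) = {t0, t2, t3, t4}
AF E[b U a]: least fixpoint, start Z0 = {t0, t2, t3, t4}, add states with every successor in Z. Already a fixed point.
Sat(AF E[b U a]) = {t0, t2, t3, t4}
|Sat(AF E[b U a])| = |{t0, t2, t3, t4}| = 4.

4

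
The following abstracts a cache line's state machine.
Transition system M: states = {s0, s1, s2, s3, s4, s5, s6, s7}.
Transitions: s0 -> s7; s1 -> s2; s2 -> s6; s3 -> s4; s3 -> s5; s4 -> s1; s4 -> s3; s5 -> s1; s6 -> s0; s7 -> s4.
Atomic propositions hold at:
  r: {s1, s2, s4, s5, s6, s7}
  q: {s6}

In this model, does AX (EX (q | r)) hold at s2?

Sat(q | r) = {s1, s2, s4, s5, s6, s7}
Sat(EX (q | r)) = {s : some successor in {s1, s2, s4, s5, s6, s7}} = {s0, s1, s2, s3, s4, s5, s7}
Sat(AX (EX (q | r))) = {s : every successor in {s0, s1, s2, s3, s4, s5, s7}} = {s0, s1, s3, s4, s5, s6, s7}
s2 ∉ Sat(AX (EX (q | r))) = {s0, s1, s3, s4, s5, s6, s7}, so the formula does not hold at s2.

No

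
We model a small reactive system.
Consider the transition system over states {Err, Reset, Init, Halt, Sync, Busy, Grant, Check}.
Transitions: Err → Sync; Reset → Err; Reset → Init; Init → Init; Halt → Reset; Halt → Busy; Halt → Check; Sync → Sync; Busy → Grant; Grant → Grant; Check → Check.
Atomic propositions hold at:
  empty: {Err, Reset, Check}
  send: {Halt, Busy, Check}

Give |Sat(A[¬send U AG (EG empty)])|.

Sat(¬send) = {Err, Reset, Init, Sync, Grant}
EG empty: greatest fixpoint, start Z0 = {Err, Reset, Check}, keep only states in Sat with some successor in Z. Z1 = {Reset, Check}; Z2 = {Check}; fixed.
Sat(EG empty) = {Check}
AG (EG empty): greatest fixpoint, start Z0 = {Check}, keep only states in Sat with every successor in Z. Already a fixed point.
Sat(AG (EG empty)) = {Check}
A[¬send U AG (EG empty)]: least fixpoint, start Z0 = Sat(AG (EG empty)) = {Check}, add states in Sat(¬send) with every successor in Z. Already a fixed point.
Sat(A[¬send U AG (EG empty)]) = {Check}
|Sat(A[¬send U AG (EG empty)])| = |{Check}| = 1.

1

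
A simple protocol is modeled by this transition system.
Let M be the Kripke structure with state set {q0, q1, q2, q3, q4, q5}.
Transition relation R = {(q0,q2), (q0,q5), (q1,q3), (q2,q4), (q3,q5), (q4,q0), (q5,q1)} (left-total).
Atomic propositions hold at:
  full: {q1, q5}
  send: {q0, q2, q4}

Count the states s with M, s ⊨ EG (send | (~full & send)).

Sat(~full) = {q0, q2, q3, q4}
Sat(~full & send) = {q0, q2, q4}
Sat(send | (~full & send)) = {q0, q2, q4}
EG (send | (~full & send)): greatest fixpoint, start Z0 = {q0, q2, q4}, keep only states in Sat with some successor in Z. Already a fixed point.
Sat(EG (send | (~full & send))) = {q0, q2, q4}
|Sat(EG (send | (~full & send)))| = |{q0, q2, q4}| = 3.

3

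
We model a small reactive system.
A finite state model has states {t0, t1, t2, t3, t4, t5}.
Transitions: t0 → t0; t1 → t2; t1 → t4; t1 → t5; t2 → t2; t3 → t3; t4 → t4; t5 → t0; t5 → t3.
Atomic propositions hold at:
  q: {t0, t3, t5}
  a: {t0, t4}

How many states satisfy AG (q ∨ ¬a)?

Sat(¬a) = {t1, t2, t3, t5}
Sat(q ∨ ¬a) = {t0, t1, t2, t3, t5}
AG (q ∨ ¬a): greatest fixpoint, start Z0 = {t0, t1, t2, t3, t5}, keep only states in Sat with every successor in Z. Z1 = {t0, t2, t3, t5}; fixed.
Sat(AG (q ∨ ¬a)) = {t0, t2, t3, t5}
|Sat(AG (q ∨ ¬a))| = |{t0, t2, t3, t5}| = 4.

4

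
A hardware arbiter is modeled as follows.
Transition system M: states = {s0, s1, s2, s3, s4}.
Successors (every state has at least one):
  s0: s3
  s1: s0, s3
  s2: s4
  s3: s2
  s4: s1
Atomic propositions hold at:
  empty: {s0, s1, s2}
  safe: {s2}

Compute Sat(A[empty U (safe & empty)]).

Sat(safe & empty) = {s2}
A[empty U (safe & empty)]: least fixpoint, start Z0 = Sat((safe & empty)) = {s2}, add states in Sat(empty) with every successor in Z. Already a fixed point.
Sat(A[empty U (safe & empty)]) = {s2}

{s2}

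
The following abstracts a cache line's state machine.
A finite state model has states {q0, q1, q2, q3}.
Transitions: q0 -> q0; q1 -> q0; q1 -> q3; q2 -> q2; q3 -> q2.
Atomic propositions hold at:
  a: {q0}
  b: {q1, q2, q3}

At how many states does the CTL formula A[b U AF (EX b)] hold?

3

Sat(EX b) = {s : some successor in {q1, q2, q3}} = {q1, q2, q3}
AF (EX b): least fixpoint, start Z0 = {q1, q2, q3}, add states with every successor in Z. Already a fixed point.
Sat(AF (EX b)) = {q1, q2, q3}
A[b U AF (EX b)]: least fixpoint, start Z0 = Sat(AF (EX b)) = {q1, q2, q3}, add states in Sat(b) with every successor in Z. Already a fixed point.
Sat(A[b U AF (EX b)]) = {q1, q2, q3}
|Sat(A[b U AF (EX b)])| = |{q1, q2, q3}| = 3.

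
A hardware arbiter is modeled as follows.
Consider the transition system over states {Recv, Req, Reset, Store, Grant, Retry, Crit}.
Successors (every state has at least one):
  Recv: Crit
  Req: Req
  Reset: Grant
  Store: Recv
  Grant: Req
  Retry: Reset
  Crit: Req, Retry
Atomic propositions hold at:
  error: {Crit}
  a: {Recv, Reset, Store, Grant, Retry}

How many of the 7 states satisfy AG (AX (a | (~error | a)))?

5

Sat(~error) = {Recv, Req, Reset, Store, Grant, Retry}
Sat(~error | a) = {Recv, Req, Reset, Store, Grant, Retry}
Sat(a | (~error | a)) = {Recv, Req, Reset, Store, Grant, Retry}
Sat(AX (a | (~error | a))) = {s : every successor in {Recv, Req, Reset, Store, Grant, Retry}} = {Req, Reset, Store, Grant, Retry, Crit}
AG (AX (a | (~error | a))): greatest fixpoint, start Z0 = {Req, Reset, Store, Grant, Retry, Crit}, keep only states in Sat with every successor in Z. Z1 = {Req, Reset, Grant, Retry, Crit}; fixed.
Sat(AG (AX (a | (~error | a)))) = {Req, Reset, Grant, Retry, Crit}
|Sat(AG (AX (a | (~error | a))))| = |{Req, Reset, Grant, Retry, Crit}| = 5.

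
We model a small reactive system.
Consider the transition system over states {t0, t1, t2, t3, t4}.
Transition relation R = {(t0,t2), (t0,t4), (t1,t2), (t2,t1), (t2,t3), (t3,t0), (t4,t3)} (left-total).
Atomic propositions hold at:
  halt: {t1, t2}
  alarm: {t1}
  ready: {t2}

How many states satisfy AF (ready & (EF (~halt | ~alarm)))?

Sat(~halt) = {t0, t3, t4}
Sat(~alarm) = {t0, t2, t3, t4}
Sat(~halt | ~alarm) = {t0, t2, t3, t4}
EF (~halt | ~alarm): least fixpoint, start Z0 = {t0, t2, t3, t4}, add states with some successor in Z. Z1 = {t0, t1, t2, t3, t4}; fixed.
Sat(EF (~halt | ~alarm)) = {t0, t1, t2, t3, t4}
Sat(ready & (EF (~halt | ~alarm))) = {t2}
AF (ready & (EF (~halt | ~alarm))): least fixpoint, start Z0 = {t2}, add states with every successor in Z. Z1 = {t1, t2}; fixed.
Sat(AF (ready & (EF (~halt | ~alarm)))) = {t1, t2}
|Sat(AF (ready & (EF (~halt | ~alarm))))| = |{t1, t2}| = 2.

2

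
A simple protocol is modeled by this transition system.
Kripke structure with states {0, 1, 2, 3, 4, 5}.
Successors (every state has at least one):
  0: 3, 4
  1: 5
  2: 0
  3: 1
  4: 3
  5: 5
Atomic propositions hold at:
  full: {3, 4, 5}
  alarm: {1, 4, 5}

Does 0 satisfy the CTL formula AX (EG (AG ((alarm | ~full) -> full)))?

No

Sat(~full) = {0, 1, 2}
Sat(alarm | ~full) = {0, 1, 2, 4, 5}
Sat((alarm | ~full) -> full) = {3, 4, 5}
AG ((alarm | ~full) -> full): greatest fixpoint, start Z0 = {3, 4, 5}, keep only states in Sat with every successor in Z. Z1 = {4, 5}; Z2 = {5}; fixed.
Sat(AG ((alarm | ~full) -> full)) = {5}
EG (AG ((alarm | ~full) -> full)): greatest fixpoint, start Z0 = {5}, keep only states in Sat with some successor in Z. Already a fixed point.
Sat(EG (AG ((alarm | ~full) -> full))) = {5}
Sat(AX (EG (AG ((alarm | ~full) -> full)))) = {s : every successor in {5}} = {1, 5}
0 ∉ Sat(AX (EG (AG ((alarm | ~full) -> full)))) = {1, 5}, so the formula does not hold at 0.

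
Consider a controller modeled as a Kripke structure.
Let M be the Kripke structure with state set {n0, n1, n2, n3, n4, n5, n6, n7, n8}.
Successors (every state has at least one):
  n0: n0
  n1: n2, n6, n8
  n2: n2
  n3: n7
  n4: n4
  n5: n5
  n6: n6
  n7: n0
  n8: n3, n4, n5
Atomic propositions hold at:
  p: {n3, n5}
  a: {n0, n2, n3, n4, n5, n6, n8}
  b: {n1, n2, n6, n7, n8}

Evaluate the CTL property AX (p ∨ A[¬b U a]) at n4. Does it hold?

Sat(¬b) = {n0, n3, n4, n5}
A[¬b U a]: least fixpoint, start Z0 = Sat(a) = {n0, n2, n3, n4, n5, n6, n8}, add states in Sat(¬b) with every successor in Z. Already a fixed point.
Sat(A[¬b U a]) = {n0, n2, n3, n4, n5, n6, n8}
Sat(p ∨ A[¬b U a]) = {n0, n2, n3, n4, n5, n6, n8}
Sat(AX (p ∨ A[¬b U a])) = {s : every successor in {n0, n2, n3, n4, n5, n6, n8}} = {n0, n1, n2, n4, n5, n6, n7, n8}
n4 ∈ Sat(AX (p ∨ A[¬b U a])) = {n0, n1, n2, n4, n5, n6, n7, n8}, so the formula holds at n4.

Yes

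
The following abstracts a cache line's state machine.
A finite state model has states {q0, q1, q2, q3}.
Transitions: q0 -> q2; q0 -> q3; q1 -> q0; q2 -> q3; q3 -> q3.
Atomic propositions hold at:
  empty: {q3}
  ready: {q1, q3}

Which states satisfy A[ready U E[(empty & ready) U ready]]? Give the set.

{q1, q3}

Sat(empty & ready) = {q3}
E[(empty & ready) U ready]: least fixpoint, start Z0 = Sat(ready) = {q1, q3}, add states in Sat(empty & ready) with some successor in Z. Already a fixed point.
Sat(E[(empty & ready) U ready]) = {q1, q3}
A[ready U E[(empty & ready) U ready]]: least fixpoint, start Z0 = Sat(E[(empty & ready) U ready]) = {q1, q3}, add states in Sat(ready) with every successor in Z. Already a fixed point.
Sat(A[ready U E[(empty & ready) U ready]]) = {q1, q3}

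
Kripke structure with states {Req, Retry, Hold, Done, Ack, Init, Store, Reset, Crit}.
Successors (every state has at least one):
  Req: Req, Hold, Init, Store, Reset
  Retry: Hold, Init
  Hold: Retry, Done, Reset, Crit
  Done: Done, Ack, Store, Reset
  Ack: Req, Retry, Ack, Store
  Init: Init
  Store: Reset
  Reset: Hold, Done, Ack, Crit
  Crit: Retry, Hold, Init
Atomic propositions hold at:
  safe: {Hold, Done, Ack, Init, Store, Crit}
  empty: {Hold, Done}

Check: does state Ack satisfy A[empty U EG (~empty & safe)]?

Yes

Sat(~empty) = {Req, Retry, Ack, Init, Store, Reset, Crit}
Sat(~empty & safe) = {Ack, Init, Store, Crit}
EG (~empty & safe): greatest fixpoint, start Z0 = {Ack, Init, Store, Crit}, keep only states in Sat with some successor in Z. Z1 = {Ack, Init, Crit}; fixed.
Sat(EG (~empty & safe)) = {Ack, Init, Crit}
A[empty U EG (~empty & safe)]: least fixpoint, start Z0 = Sat(EG (~empty & safe)) = {Ack, Init, Crit}, add states in Sat(empty) with every successor in Z. Already a fixed point.
Sat(A[empty U EG (~empty & safe)]) = {Ack, Init, Crit}
Ack ∈ Sat(A[empty U EG (~empty & safe)]) = {Ack, Init, Crit}, so the formula holds at Ack.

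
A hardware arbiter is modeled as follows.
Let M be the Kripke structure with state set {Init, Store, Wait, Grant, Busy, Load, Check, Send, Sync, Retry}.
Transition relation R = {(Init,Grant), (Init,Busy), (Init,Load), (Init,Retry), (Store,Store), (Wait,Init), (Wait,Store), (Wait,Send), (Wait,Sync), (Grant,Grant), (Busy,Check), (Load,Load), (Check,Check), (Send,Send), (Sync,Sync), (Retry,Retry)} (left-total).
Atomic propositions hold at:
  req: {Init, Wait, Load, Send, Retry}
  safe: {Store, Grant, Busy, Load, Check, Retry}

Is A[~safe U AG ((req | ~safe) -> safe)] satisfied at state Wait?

No

Sat(~safe) = {Init, Wait, Send, Sync}
Sat(req | ~safe) = {Init, Wait, Load, Send, Sync, Retry}
Sat((req | ~safe) -> safe) = {Store, Grant, Busy, Load, Check, Retry}
AG ((req | ~safe) -> safe): greatest fixpoint, start Z0 = {Store, Grant, Busy, Load, Check, Retry}, keep only states in Sat with every successor in Z. Already a fixed point.
Sat(AG ((req | ~safe) -> safe)) = {Store, Grant, Busy, Load, Check, Retry}
A[~safe U AG ((req | ~safe) -> safe)]: least fixpoint, start Z0 = Sat(AG ((req | ~safe) -> safe)) = {Store, Grant, Busy, Load, Check, Retry}, add states in Sat(~safe) with every successor in Z. Z1 = {Init, Store, Grant, Busy, Load, Check, Retry}; fixed.
Sat(A[~safe U AG ((req | ~safe) -> safe)]) = {Init, Store, Grant, Busy, Load, Check, Retry}
Wait ∉ Sat(A[~safe U AG ((req | ~safe) -> safe)]) = {Init, Store, Grant, Busy, Load, Check, Retry}, so the formula does not hold at Wait.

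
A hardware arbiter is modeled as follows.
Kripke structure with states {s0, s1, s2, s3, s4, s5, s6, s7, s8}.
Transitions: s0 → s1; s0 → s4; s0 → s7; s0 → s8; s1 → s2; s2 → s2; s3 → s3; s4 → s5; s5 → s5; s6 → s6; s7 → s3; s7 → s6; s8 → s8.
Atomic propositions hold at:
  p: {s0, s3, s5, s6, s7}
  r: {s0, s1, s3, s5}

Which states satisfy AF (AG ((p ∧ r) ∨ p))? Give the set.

Sat(p ∧ r) = {s0, s3, s5}
Sat((p ∧ r) ∨ p) = {s0, s3, s5, s6, s7}
AG ((p ∧ r) ∨ p): greatest fixpoint, start Z0 = {s0, s3, s5, s6, s7}, keep only states in Sat with every successor in Z. Z1 = {s3, s5, s6, s7}; fixed.
Sat(AG ((p ∧ r) ∨ p)) = {s3, s5, s6, s7}
AF (AG ((p ∧ r) ∨ p)): least fixpoint, start Z0 = {s3, s5, s6, s7}, add states with every successor in Z. Z1 = {s3, s4, s5, s6, s7}; fixed.
Sat(AF (AG ((p ∧ r) ∨ p))) = {s3, s4, s5, s6, s7}

{s3, s4, s5, s6, s7}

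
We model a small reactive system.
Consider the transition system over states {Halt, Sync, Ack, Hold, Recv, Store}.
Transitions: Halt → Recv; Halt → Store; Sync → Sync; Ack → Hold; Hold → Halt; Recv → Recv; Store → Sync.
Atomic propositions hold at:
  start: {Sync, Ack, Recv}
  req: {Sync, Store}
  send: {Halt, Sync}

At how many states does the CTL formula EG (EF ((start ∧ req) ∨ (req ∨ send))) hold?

5

Sat(start ∧ req) = {Sync}
Sat(req ∨ send) = {Halt, Sync, Store}
Sat((start ∧ req) ∨ (req ∨ send)) = {Halt, Sync, Store}
EF ((start ∧ req) ∨ (req ∨ send)): least fixpoint, start Z0 = {Halt, Sync, Store}, add states with some successor in Z. Z1 = {Halt, Sync, Hold, Store}; Z2 = {Halt, Sync, Ack, Hold, Store}; fixed.
Sat(EF ((start ∧ req) ∨ (req ∨ send))) = {Halt, Sync, Ack, Hold, Store}
EG (EF ((start ∧ req) ∨ (req ∨ send))): greatest fixpoint, start Z0 = {Halt, Sync, Ack, Hold, Store}, keep only states in Sat with some successor in Z. Already a fixed point.
Sat(EG (EF ((start ∧ req) ∨ (req ∨ send)))) = {Halt, Sync, Ack, Hold, Store}
|Sat(EG (EF ((start ∧ req) ∨ (req ∨ send))))| = |{Halt, Sync, Ack, Hold, Store}| = 5.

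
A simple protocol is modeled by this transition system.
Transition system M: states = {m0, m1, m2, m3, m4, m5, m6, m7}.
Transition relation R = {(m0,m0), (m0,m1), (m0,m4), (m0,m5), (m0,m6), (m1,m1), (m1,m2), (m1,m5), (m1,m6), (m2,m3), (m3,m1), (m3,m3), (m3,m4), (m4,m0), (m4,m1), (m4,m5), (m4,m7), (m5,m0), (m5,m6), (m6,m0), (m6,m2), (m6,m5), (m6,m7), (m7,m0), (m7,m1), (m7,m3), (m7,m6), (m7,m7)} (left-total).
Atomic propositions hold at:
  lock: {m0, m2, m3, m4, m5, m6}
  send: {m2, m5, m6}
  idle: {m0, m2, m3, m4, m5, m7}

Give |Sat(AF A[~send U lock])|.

6

Sat(~send) = {m0, m1, m3, m4, m7}
A[~send U lock]: least fixpoint, start Z0 = Sat(lock) = {m0, m2, m3, m4, m5, m6}, add states in Sat(~send) with every successor in Z. Already a fixed point.
Sat(A[~send U lock]) = {m0, m2, m3, m4, m5, m6}
AF A[~send U lock]: least fixpoint, start Z0 = {m0, m2, m3, m4, m5, m6}, add states with every successor in Z. Already a fixed point.
Sat(AF A[~send U lock]) = {m0, m2, m3, m4, m5, m6}
|Sat(AF A[~send U lock])| = |{m0, m2, m3, m4, m5, m6}| = 6.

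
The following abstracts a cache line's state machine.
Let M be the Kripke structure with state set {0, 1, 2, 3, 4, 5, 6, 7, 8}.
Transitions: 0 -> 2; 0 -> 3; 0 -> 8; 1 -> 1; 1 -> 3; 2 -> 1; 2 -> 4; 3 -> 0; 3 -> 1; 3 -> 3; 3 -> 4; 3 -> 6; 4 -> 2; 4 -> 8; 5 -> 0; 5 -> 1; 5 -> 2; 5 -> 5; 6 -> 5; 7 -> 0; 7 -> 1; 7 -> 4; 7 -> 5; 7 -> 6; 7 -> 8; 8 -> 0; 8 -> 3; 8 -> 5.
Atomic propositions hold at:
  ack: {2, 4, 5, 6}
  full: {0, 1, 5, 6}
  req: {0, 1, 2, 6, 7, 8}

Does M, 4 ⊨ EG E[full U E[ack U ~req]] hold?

Sat(~req) = {3, 4, 5}
E[ack U ~req]: least fixpoint, start Z0 = Sat(~req) = {3, 4, 5}, add states in Sat(ack) with some successor in Z. Z1 = {2, 3, 4, 5, 6}; fixed.
Sat(E[ack U ~req]) = {2, 3, 4, 5, 6}
E[full U E[ack U ~req]]: least fixpoint, start Z0 = Sat(E[ack U ~req]) = {2, 3, 4, 5, 6}, add states in Sat(full) with some successor in Z. Z1 = {0, 1, 2, 3, 4, 5, 6}; fixed.
Sat(E[full U E[ack U ~req]]) = {0, 1, 2, 3, 4, 5, 6}
EG E[full U E[ack U ~req]]: greatest fixpoint, start Z0 = {0, 1, 2, 3, 4, 5, 6}, keep only states in Sat with some successor in Z. Already a fixed point.
Sat(EG E[full U E[ack U ~req]]) = {0, 1, 2, 3, 4, 5, 6}
4 ∈ Sat(EG E[full U E[ack U ~req]]) = {0, 1, 2, 3, 4, 5, 6}, so the formula holds at 4.

Yes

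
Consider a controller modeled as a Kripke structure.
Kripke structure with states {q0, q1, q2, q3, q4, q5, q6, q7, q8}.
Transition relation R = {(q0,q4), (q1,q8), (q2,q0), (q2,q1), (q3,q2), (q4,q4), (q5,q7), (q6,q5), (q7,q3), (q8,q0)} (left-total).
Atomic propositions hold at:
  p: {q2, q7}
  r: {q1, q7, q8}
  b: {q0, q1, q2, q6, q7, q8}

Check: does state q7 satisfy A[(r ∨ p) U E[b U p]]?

Yes

Sat(r ∨ p) = {q1, q2, q7, q8}
E[b U p]: least fixpoint, start Z0 = Sat(p) = {q2, q7}, add states in Sat(b) with some successor in Z. Already a fixed point.
Sat(E[b U p]) = {q2, q7}
A[(r ∨ p) U E[b U p]]: least fixpoint, start Z0 = Sat(E[b U p]) = {q2, q7}, add states in Sat(r ∨ p) with every successor in Z. Already a fixed point.
Sat(A[(r ∨ p) U E[b U p]]) = {q2, q7}
q7 ∈ Sat(A[(r ∨ p) U E[b U p]]) = {q2, q7}, so the formula holds at q7.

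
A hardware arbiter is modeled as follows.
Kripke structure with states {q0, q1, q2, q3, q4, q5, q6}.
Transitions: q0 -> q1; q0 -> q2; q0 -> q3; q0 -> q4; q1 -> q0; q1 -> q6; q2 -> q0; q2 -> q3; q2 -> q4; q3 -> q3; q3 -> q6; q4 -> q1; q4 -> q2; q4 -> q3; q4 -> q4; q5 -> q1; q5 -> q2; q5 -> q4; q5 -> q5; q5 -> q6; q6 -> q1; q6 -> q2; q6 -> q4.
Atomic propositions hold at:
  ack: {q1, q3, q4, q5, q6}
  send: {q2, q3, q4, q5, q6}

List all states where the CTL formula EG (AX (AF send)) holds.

AF send: least fixpoint, start Z0 = {q2, q3, q4, q5, q6}, add states with every successor in Z. Already a fixed point.
Sat(AF send) = {q2, q3, q4, q5, q6}
Sat(AX (AF send)) = {s : every successor in {q2, q3, q4, q5, q6}} = {q3}
EG (AX (AF send)): greatest fixpoint, start Z0 = {q3}, keep only states in Sat with some successor in Z. Already a fixed point.
Sat(EG (AX (AF send))) = {q3}

{q3}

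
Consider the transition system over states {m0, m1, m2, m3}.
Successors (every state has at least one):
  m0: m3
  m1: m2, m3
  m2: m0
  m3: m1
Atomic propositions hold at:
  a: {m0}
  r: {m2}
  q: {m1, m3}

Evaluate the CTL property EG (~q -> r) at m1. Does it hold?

Sat(~q) = {m0, m2}
Sat(~q -> r) = {m1, m2, m3}
EG (~q -> r): greatest fixpoint, start Z0 = {m1, m2, m3}, keep only states in Sat with some successor in Z. Z1 = {m1, m3}; fixed.
Sat(EG (~q -> r)) = {m1, m3}
m1 ∈ Sat(EG (~q -> r)) = {m1, m3}, so the formula holds at m1.

Yes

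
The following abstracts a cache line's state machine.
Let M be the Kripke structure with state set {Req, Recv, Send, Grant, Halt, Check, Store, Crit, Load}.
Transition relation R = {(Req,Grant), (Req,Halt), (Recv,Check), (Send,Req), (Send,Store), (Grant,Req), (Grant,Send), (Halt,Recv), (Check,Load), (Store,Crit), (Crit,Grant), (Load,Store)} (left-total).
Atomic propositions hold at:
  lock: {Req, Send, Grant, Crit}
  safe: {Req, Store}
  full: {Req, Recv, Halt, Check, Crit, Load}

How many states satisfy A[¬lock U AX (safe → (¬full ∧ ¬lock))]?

Sat(¬lock) = {Recv, Halt, Check, Store, Load}
Sat(¬full) = {Send, Grant, Store}
Sat(¬full ∧ ¬lock) = {Store}
Sat(safe → (¬full ∧ ¬lock)) = {Recv, Send, Grant, Halt, Check, Store, Crit, Load}
Sat(AX (safe → (¬full ∧ ¬lock))) = {s : every successor in {Recv, Send, Grant, Halt, Check, Store, Crit, Load}} = {Req, Recv, Halt, Check, Store, Crit, Load}
A[¬lock U AX (safe → (¬full ∧ ¬lock))]: least fixpoint, start Z0 = Sat(AX (safe → (¬full ∧ ¬lock))) = {Req, Recv, Halt, Check, Store, Crit, Load}, add states in Sat(¬lock) with every successor in Z. Already a fixed point.
Sat(A[¬lock U AX (safe → (¬full ∧ ¬lock))]) = {Req, Recv, Halt, Check, Store, Crit, Load}
|Sat(A[¬lock U AX (safe → (¬full ∧ ¬lock))])| = |{Req, Recv, Halt, Check, Store, Crit, Load}| = 7.

7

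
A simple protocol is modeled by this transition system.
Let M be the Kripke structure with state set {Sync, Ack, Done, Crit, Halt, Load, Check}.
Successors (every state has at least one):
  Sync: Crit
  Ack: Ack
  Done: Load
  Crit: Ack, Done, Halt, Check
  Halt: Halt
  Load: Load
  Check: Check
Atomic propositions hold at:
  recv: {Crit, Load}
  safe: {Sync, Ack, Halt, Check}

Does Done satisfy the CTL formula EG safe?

EG safe: greatest fixpoint, start Z0 = {Sync, Ack, Halt, Check}, keep only states in Sat with some successor in Z. Z1 = {Ack, Halt, Check}; fixed.
Sat(EG safe) = {Ack, Halt, Check}
Done ∉ Sat(EG safe) = {Ack, Halt, Check}, so the formula does not hold at Done.

No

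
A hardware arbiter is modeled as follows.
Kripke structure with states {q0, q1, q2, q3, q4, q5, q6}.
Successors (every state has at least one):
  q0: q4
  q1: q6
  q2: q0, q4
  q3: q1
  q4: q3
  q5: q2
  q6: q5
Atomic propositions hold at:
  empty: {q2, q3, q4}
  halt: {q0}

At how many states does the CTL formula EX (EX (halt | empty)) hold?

Sat(halt | empty) = {q0, q2, q3, q4}
Sat(EX (halt | empty)) = {s : some successor in {q0, q2, q3, q4}} = {q0, q2, q4, q5}
Sat(EX (EX (halt | empty))) = {s : some successor in {q0, q2, q4, q5}} = {q0, q2, q5, q6}
|Sat(EX (EX (halt | empty)))| = |{q0, q2, q5, q6}| = 4.

4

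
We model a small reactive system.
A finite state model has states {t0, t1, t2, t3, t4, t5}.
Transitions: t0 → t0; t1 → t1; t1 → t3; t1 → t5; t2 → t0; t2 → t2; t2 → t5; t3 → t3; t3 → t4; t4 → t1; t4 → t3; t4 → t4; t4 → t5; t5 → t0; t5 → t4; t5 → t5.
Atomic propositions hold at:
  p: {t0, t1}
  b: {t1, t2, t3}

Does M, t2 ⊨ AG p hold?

No

AG p: greatest fixpoint, start Z0 = {t0, t1}, keep only states in Sat with every successor in Z. Z1 = {t0}; fixed.
Sat(AG p) = {t0}
t2 ∉ Sat(AG p) = {t0}, so the formula does not hold at t2.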